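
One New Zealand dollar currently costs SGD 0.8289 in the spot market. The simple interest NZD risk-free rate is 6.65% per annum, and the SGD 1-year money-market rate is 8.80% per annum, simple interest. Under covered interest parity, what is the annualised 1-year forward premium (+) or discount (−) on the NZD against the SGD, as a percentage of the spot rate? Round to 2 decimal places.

+2.02%

T = 1 year.
No-arbitrage forward: 0.8289 × 1.088000 / 1.066500 = 0.8456101 SGD/NZD.
Annualised premium = (F − S)/S × (1/T) = (0.8456101 − 0.8289)/0.8289 ÷ 1 = 2.02%.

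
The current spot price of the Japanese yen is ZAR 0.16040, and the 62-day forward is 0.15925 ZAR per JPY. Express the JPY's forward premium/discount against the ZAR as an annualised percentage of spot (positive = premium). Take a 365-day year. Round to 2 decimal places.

-4.22%

T = 62/365 years.
JPY trades forward at -0.71696% vs spot over the period.
Annualise by dividing by T: -0.0071696 / (62/365) = -0.042208 → -4.22%.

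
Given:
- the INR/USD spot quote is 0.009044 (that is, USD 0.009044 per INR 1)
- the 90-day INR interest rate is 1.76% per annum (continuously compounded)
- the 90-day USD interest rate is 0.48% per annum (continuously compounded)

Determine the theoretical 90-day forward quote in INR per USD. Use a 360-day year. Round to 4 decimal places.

T = 90/360 years.
Growth of 1 USD over T: e^(0.0048×90/360) = 1.00120072.
Growth of 1 INR over T: e^(0.0176×90/360) = 1.004409694.
Forward (USD per INR) = 0.009044 × 1.00120072 / 1.004409694 = 0.00901510546.
Invert for INR per USD: 1 / 0.00901510546 = 110.9249.

110.9249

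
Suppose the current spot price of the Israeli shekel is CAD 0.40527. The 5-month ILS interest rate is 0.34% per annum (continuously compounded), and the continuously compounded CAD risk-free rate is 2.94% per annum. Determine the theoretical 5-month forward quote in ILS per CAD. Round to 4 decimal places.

2.4409

T = 5/12 years.
CAD accumulates by e^(0.0294×5/12) = 1.0123253.
ILS accumulates by e^(0.0034×5/12) = 1.0014177.
CIP: F = S · (grow CAD)/(grow ILS) = 0.40527 × 1.0123253/1.0014177 = 0.4096843 CAD per ILS.
Quoted the other way: 1/0.4096843 = 2.4409 ILS per CAD.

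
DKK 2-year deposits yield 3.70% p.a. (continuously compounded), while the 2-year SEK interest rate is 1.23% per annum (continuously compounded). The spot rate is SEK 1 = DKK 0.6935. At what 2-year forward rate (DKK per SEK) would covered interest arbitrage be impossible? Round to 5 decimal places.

T = 2 years.
Growth of 1 DKK over T: e^(0.0370×2) = 1.0768068.
SEK accumulates by e^(0.0123×2) = 1.0249051.
Forward (DKK per SEK) = 0.6935 × 1.0768068 / 1.0249051 = 0.7286192.

0.72862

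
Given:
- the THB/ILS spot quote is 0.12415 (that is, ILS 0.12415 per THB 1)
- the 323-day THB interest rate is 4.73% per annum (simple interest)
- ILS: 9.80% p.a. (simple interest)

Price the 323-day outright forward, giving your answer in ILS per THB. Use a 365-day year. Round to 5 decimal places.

0.12950

T = 323/365 years.
ILS growth factor: 1 + 0.0980×323/365 = 1.0867233.
THB growth factor: 1 + 0.0473×323/365 = 1.0418573.
So F = 0.12415 × 1.0867233 / 1.0418573 = 0.1294963 (ILS/THB).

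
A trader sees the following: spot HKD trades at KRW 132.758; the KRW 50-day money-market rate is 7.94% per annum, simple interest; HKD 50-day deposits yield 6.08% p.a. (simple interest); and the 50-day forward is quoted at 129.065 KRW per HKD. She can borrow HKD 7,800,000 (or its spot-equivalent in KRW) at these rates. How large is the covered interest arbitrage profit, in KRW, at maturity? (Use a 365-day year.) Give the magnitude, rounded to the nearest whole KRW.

KRW 31,683,742

T = 50/365 years.
Invest the HKD and cover forward: 7,800,000 × 1.008328767123 × 129.065 = KRW 1,015,091,628.16.
Convert at spot and invest in KRW: 7,800,000 × 132.758 × 1.010876712329 = KRW 1,046,775,370.49.
The quoted forward undervalues HKD, so borrow HKD, convert to KRW at spot, deposit the KRW at 7.94%, and buy HKD forward at 129.065 to cover the loan.
Arbitrage profit = |1,015,091,628.16 − 1,046,775,370.49| = KRW 31,683,742.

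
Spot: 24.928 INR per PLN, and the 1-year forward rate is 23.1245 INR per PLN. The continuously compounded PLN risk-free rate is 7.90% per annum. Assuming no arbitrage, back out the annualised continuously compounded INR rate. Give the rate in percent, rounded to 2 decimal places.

T = 1 year.
F/S = 23.1245/24.928 = 0.9276516 = (growth of INR) / (growth of PLN).
PLN growth factor: e^(0.0790×1) = 1.0822043.
Hence g_INR = 1.0039086.
Take logs: ln 1.0039086 / 1 = 0.003901, so 0.39%.

0.39%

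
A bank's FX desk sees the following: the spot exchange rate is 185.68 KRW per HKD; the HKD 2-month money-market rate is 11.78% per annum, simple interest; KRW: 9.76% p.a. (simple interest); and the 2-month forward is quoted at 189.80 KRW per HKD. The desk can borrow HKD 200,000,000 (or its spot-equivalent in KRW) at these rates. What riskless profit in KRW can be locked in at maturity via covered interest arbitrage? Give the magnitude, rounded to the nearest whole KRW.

KRW 965,202,400

T = 2/12 years.
Route A — deposit HKD, sell forward: 200,000,000 × 1.019633333333 × 189.80 = KRW 38,705,281,333.32.
Route B — convert at spot, deposit KRW: 200,000,000 × 185.68 × 1.016266666667 = KRW 37,740,078,933.35.
The quoted forward overvalues HKD, so borrow KRW, buy HKD at spot, deposit the HKD at 11.78%, and sell the proceeds forward at 189.80.
The gap between the two covered legs is KRW 965,202,400.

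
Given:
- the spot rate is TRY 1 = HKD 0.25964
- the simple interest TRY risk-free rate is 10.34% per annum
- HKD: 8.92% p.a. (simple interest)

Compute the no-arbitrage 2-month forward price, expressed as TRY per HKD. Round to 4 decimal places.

T = 2/12 years.
HKD growth factor: 1 + 0.0892×2/12 = 1.0148667.
TRY accumulates by 1 + 0.1034×2/12 = 1.0172333.
Forward (HKD per TRY) = 0.25964 × 1.0148667 / 1.0172333 = 0.2590359.
Quoted the other way: 1/0.2590359 = 3.8605 TRY per HKD.

3.8605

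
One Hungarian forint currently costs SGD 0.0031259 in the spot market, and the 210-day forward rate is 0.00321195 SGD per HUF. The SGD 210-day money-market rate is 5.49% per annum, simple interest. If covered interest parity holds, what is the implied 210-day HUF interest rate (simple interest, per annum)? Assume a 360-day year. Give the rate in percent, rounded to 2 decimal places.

T = 210/360 years.
F/S = 0.00321195/0.0031259 = 1.0275281 = (growth of SGD) / (growth of HUF).
The SGD side grows by 1 + 0.0549×210/360 = 1.032025.
So the HUF growth factor = 1.0043764.
(1.0043764 − 1)/T = 0.007502, i.e. 0.75%.

0.75%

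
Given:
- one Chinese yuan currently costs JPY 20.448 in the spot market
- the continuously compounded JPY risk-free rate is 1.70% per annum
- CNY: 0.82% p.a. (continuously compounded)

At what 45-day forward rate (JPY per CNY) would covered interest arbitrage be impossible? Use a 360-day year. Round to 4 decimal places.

20.4705

T = 45/360 years.
JPY growth factor: e^(0.0170×45/360) = 1.00212726.
CNY growth factor: e^(0.0082×45/360) = 1.00102553.
CIP: F = S · (grow JPY)/(grow CNY) = 20.448 × 1.00212726/1.00102553 = 20.470505 JPY per CNY.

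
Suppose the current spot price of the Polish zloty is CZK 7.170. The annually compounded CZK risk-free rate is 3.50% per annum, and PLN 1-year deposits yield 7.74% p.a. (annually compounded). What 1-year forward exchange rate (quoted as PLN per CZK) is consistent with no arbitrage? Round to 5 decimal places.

0.14518

T = 1 year.
CZK growth factor: (1 + 0.0350)^1 = 1.035000.
PLN accumulates by (1 + 0.0774)^1 = 1.077400.
Forward (CZK per PLN) = 7.17 × 1.035000 / 1.077400 = 6.887832.
Quoted the other way: 1/6.887832 = 0.14518 PLN per CZK.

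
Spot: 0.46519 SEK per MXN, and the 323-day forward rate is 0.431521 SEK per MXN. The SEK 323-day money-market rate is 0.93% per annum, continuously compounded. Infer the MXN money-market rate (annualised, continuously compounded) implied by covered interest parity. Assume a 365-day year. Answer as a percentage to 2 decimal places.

9.42%

T = 323/365 years.
By CIP, F/S equals the SEK-to-MXN growth ratio: 0.431521/0.46519 = 0.9276231.
SEK growth factor: e^(0.0093×323/365) = 1.0082638.
That pins the MXN growth at 1.0869326.
r = ln(1.0869326)/(323/365) = 0.094199 → 9.42%.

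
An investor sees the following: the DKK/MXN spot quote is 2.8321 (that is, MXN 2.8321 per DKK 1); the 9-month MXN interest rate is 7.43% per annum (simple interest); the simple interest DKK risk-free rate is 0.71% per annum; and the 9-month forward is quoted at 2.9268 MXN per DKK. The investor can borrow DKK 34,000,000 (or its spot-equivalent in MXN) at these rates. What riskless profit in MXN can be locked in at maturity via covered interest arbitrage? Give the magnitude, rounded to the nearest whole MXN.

T = 9/12 years.
Invest the DKK and cover forward: 34,000,000 × 1.005325 × 2.9268 = MXN 100,041,097.14.
Convert at spot and invest in MXN: 34,000,000 × 2.8321 × 1.055725 = MXN 101,657,238.27.
The quoted forward undervalues DKK, so borrow DKK, convert to MXN at spot, deposit the MXN at 7.43%, and buy DKK forward at 2.9268 to cover the loan.
Profit = 101,657,238.27 − 100,041,097.14 = MXN 1,616,141.

MXN 1,616,141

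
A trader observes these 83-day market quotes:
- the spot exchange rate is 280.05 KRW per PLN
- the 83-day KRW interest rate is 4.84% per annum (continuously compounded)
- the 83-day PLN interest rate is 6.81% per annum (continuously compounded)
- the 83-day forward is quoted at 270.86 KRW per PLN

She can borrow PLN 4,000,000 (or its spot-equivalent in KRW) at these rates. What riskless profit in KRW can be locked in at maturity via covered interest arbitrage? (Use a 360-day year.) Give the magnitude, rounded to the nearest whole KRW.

KRW 32,185,036

T = 83/360 years.
Invest the PLN and cover forward: 4,000,000 × 1.015824739042 × 270.86 = KRW 1,100,585,155.27.
Convert at spot and invest in KRW: 4,000,000 × 280.05 × 1.011221381523 = KRW 1,132,770,191.58.
The quoted forward undervalues PLN, so borrow PLN, convert to KRW at spot, deposit the KRW at 4.84%, and buy PLN forward at 270.86 to cover the loan.
Profit = 1,132,770,191.58 − 1,100,585,155.27 = KRW 32,185,036.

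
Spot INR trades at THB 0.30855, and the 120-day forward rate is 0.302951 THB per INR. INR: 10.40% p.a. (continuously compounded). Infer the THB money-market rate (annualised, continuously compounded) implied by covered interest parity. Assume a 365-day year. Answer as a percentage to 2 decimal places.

4.83%

T = 120/365 years.
CIP gives F = S · g_THB/g_INR, so g_THB/g_INR = 0.302951/0.30855 = 0.9818538.
INR growth factor: e^(0.1040×120/365) = 1.034783.
That pins the THB growth at 1.0160056.
Take logs: ln 1.0160056 / (120/365) = 0.048298, so 4.83%.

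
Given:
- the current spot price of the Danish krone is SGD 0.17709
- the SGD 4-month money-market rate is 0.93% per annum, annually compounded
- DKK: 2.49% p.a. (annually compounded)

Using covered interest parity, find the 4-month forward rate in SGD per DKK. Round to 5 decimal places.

0.17619

T = 4/12 years.
SGD growth factor: (1 + 0.0093)^(4/12) = 1.0030904.
Growth of 1 DKK over T: (1 + 0.0249)^(4/12) = 1.008232.
Forward (SGD per DKK) = 0.17709 × 1.0030904 / 1.008232 = 0.1761869.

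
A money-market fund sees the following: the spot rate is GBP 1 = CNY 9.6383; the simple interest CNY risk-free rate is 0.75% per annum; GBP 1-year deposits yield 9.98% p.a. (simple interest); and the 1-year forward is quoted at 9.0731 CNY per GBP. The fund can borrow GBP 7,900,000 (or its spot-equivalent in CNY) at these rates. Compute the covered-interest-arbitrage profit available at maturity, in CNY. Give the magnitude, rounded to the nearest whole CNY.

T = 1 year.
Route A — deposit GBP, sell forward: 7,900,000 × 1.099800 × 9.0731 = CNY 78,830,903.50.
Route B — convert at spot, deposit CNY: 7,900,000 × 9.6383 × 1.007500 = CNY 76,713,639.28.
The quoted forward overvalues GBP, so borrow CNY, buy GBP at spot, deposit the GBP at 9.98%, and sell the proceeds forward at 9.0731.
The gap between the two covered legs is CNY 2,117,264.

CNY 2,117,264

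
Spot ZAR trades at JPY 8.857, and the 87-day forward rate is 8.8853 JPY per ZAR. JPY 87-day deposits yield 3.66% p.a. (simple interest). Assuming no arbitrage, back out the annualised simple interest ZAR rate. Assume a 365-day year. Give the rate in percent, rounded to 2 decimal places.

T = 87/365 years.
CIP gives F = S · g_JPY/g_ZAR, so g_JPY/g_ZAR = 8.8853/8.857 = 1.0031952.
The JPY side grows by 1 + 0.0366×87/365 = 1.0087238.
So the ZAR growth factor = 1.005511.
(1.005511 − 1)/T = 0.023121, i.e. 2.31%.

2.31%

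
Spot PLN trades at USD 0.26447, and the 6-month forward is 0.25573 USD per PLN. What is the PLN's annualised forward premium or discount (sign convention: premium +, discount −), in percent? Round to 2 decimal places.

T = 6/12 years.
(F − S)/S = (0.25573 − 0.26447)/0.26447 = -0.0330472.
×(1/T) gives -6.61% p.a.

-6.61%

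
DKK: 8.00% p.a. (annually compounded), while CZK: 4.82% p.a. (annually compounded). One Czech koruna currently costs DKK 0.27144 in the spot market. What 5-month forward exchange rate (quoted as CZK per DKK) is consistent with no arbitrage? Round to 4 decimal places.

3.6385

T = 5/12 years.
DKK accumulates by (1 + 0.0800)^(5/12) = 1.0325868.
CZK accumulates by (1 + 0.0482)^(5/12) = 1.019808.
Forward (DKK per CZK) = 0.27144 × 1.0325868 / 1.019808 = 0.2748413.
Invert for CZK per DKK: 1 / 0.2748413 = 3.6385.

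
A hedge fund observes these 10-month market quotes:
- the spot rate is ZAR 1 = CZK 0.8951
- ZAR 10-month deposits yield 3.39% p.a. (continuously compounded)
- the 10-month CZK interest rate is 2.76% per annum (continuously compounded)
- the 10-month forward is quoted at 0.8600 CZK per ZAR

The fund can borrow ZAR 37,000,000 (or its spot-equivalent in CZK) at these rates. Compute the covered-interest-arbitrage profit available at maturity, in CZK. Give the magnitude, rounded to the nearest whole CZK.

CZK 1,157,525

T = 10/12 years.
Route A — deposit ZAR, sell forward: 37,000,000 × 1.0286528155 × 0.8600 = CZK 32,731,732.59.
Route B — convert at spot, deposit CZK: 37,000,000 × 0.8951 × 1.0232665395 = CZK 33,889,257.54.
The quoted forward undervalues ZAR, so borrow ZAR, convert to CZK at spot, deposit the CZK at 2.76%, and buy ZAR forward at 0.8600 to cover the loan.
Arbitrage profit = |32,731,732.59 − 33,889,257.54| = CZK 1,157,525.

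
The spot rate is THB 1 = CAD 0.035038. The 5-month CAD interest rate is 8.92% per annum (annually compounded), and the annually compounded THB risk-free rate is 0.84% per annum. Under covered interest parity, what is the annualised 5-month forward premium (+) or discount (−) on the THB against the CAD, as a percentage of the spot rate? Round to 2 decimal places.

+7.83%

T = 5/12 years.
CIP forward (CAD per THB) = 0.035038 × 1.0362428/1.0034915 = 0.036181547.
Annualised premium = (F − S)/S × (1/T) = (0.036181547 − 0.035038)/0.035038 ÷ (5/12) = 7.83%.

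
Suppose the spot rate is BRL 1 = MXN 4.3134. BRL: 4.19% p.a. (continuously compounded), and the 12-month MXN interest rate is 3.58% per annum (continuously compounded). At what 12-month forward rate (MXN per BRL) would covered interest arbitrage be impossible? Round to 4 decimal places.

T = 1 year.
Growth of 1 MXN over T: e^(0.0358×1) = 1.0364485.
BRL growth factor: e^(0.0419×1) = 1.0427902.
CIP: F = S · (grow MXN)/(grow BRL) = 4.3134 × 1.0364485/1.0427902 = 4.287168 MXN per BRL.

4.2872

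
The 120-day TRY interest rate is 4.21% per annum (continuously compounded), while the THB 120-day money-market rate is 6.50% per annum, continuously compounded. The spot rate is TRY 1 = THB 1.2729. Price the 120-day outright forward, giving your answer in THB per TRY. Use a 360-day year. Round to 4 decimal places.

1.2827

T = 120/360 years.
THB growth factor: e^(0.0650×120/360) = 1.0219031.
Growth of 1 TRY over T: e^(0.0421×120/360) = 1.0141323.
Forward (THB per TRY) = 1.2729 × 1.0219031 / 1.0141323 = 1.282654.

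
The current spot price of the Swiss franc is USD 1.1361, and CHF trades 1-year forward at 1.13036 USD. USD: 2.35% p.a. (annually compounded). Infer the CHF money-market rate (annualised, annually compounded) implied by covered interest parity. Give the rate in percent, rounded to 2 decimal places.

T = 1 year.
CIP gives F = S · g_USD/g_CHF, so g_USD/g_CHF = 1.13036/1.1361 = 0.9949476.
The USD side grows by (1 + 0.0235)^1 = 1.023500.
Hence g_CHF = 1.0286974.
Annualise: 1.0286974^(1/1) − 1 = 0.028697 = 2.87%.

2.87%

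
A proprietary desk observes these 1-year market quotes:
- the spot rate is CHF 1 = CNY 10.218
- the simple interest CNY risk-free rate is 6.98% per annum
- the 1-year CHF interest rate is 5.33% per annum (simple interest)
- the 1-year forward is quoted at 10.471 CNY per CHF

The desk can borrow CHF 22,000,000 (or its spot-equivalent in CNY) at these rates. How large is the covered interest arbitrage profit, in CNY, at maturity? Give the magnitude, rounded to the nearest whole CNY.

T = 1 year.
Route A — deposit CHF, sell forward: 22,000,000 × 1.053300 × 10.471 = CNY 242,640,294.60.
Route B — convert at spot, deposit CNY: 22,000,000 × 10.218 × 1.069800 = CNY 240,486,760.80.
The quoted forward overvalues CHF, so borrow CNY, buy CHF at spot, deposit the CHF at 5.33%, and sell the proceeds forward at 10.471.
Arbitrage profit = |242,640,294.60 − 240,486,760.80| = CNY 2,153,534.

CNY 2,153,534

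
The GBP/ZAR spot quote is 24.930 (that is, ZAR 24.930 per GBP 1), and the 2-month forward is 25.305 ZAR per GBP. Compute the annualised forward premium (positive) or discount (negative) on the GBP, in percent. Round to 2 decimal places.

+9.03%

T = 2/12 years.
(F − S)/S = (25.305 − 24.93)/24.93 = 0.0150421.
×(1/T) gives 9.03% p.a.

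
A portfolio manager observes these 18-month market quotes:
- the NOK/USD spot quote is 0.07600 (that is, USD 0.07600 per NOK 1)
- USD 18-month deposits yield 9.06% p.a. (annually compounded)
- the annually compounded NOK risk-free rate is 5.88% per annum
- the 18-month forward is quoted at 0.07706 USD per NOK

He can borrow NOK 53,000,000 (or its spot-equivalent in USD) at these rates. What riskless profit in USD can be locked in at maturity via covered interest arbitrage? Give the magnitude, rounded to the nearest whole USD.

T = 18/12 years.
Route A — deposit NOK, sell forward: 53,000,000 × 1.089484106 × 0.07706 = USD 4,449,649.20.
Route B — convert at spot, deposit USD: 53,000,000 × 0.07600 × 1.138933166 = USD 4,587,622.79.
The quoted forward undervalues NOK, so borrow NOK, convert to USD at spot, deposit the USD at 9.06%, and buy NOK forward at 0.07706 to cover the loan.
Profit = 4,587,622.79 − 4,449,649.20 = USD 137,974.

USD 137,974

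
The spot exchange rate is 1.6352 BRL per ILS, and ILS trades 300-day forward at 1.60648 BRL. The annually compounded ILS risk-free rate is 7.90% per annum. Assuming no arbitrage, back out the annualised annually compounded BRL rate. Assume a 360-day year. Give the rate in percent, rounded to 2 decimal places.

5.63%

T = 300/360 years.
F/S = 1.60648/1.6352 = 0.9824364 = (growth of BRL) / (growth of ILS).
The ILS side grows by (1 + 0.0790)^(300/360) = 1.0654127.
So the BRL growth factor = 1.0467002.
r = 1.0467002^(360/300) − 1 = 0.056299 → 5.63%.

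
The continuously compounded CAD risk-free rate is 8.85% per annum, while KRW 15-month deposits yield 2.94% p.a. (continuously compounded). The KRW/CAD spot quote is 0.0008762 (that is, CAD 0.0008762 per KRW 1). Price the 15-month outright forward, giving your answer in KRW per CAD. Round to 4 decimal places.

T = 15/12 years.
Growth of 1 CAD over T: e^(0.0885×15/12) = 1.1169759623.
KRW growth factor: e^(0.0294×15/12) = 1.03743363.
CIP: F = S · (grow CAD)/(grow KRW) = 0.0008762 × 1.1169759623/1.03743363 = 0.0009433801931 CAD per KRW.
Quoted the other way: 1/0.0009433801931 = 1060.0180 KRW per CAD.

1060.0180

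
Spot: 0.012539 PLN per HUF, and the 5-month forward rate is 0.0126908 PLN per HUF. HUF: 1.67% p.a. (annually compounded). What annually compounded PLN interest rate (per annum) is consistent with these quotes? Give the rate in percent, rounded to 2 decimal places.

4.65%

T = 5/12 years.
CIP gives F = S · g_PLN/g_HUF, so g_PLN/g_HUF = 0.0126908/0.012539 = 1.0121062.
HUF growth factor: (1 + 0.0167)^(5/12) = 1.0069247.
Hence g_PLN = 1.0191147.
r = 1.0191147^(12/5) − 1 = 0.046491 → 4.65%.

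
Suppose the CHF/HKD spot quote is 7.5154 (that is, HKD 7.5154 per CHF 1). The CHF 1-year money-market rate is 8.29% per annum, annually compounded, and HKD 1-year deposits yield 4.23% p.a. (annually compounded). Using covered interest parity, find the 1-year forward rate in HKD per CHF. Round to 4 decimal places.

T = 1 year.
Growth of 1 HKD over T: (1 + 0.0423)^1 = 1.042300.
CHF growth factor: (1 + 0.0829)^1 = 1.082900.
CIP: F = S · (grow HKD)/(grow CHF) = 7.5154 × 1.042300/1.082900 = 7.233633 HKD per CHF.

7.2336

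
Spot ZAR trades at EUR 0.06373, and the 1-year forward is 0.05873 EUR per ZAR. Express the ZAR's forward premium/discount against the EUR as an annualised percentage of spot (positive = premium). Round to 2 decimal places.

-7.85%

T = 1 year.
Period premium: (0.05873 − 0.06373)/0.06373 = -0.0784560.
×(1/T) gives -7.85% p.a.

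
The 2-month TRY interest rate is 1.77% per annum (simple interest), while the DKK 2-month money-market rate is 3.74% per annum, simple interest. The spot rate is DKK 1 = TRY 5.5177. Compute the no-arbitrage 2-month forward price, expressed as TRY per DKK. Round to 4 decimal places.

T = 2/12 years.
TRY accumulates by 1 + 0.0177×2/12 = 1.002950.
DKK growth factor: 1 + 0.0374×2/12 = 1.0062333.
CIP: F = S · (grow TRY)/(grow DKK) = 5.5177 × 1.002950/1.0062333 = 5.499696 TRY per DKK.

5.4997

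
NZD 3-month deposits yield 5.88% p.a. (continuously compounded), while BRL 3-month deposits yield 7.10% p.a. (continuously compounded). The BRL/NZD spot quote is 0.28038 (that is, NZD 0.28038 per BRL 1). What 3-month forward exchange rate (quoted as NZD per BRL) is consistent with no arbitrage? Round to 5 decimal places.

0.27953

T = 3/12 years.
Growth of 1 NZD over T: e^(0.0588×3/12) = 1.0148086.
Growth of 1 BRL over T: e^(0.0710×3/12) = 1.0179085.
Forward (NZD per BRL) = 0.28038 × 1.0148086 / 1.0179085 = 0.2795261.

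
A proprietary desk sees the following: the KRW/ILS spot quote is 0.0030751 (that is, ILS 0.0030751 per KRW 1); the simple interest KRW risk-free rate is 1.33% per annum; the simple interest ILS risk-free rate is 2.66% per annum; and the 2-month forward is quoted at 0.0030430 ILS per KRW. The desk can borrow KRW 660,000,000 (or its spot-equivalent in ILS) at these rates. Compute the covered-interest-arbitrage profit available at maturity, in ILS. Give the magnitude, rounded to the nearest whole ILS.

T = 2/12 years.
Route A — deposit KRW, sell forward: 660,000,000 × 1.002216667 × 0.0030430 = ILS 2,012,831.91.
Route B — convert at spot, deposit ILS: 660,000,000 × 0.0030751 × 1.004433333 = ILS 2,038,563.74.
The quoted forward undervalues KRW, so borrow KRW, convert to ILS at spot, deposit the ILS at 2.66%, and buy KRW forward at 0.0030430 to cover the loan.
Profit = 2,038,563.74 − 2,012,831.91 = ILS 25,732.

ILS 25,732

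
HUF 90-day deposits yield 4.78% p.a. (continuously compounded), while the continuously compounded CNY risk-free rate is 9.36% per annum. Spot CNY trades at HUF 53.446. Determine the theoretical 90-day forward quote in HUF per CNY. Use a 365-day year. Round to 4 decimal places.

T = 90/365 years.
HUF growth factor: e^(0.0478×90/365) = 1.01185603.
Growth of 1 CNY over T: e^(0.0936×90/365) = 1.02334784.
So F = 53.446 × 1.01185603 / 1.02334784 = 52.845822 (HUF/CNY).

52.8458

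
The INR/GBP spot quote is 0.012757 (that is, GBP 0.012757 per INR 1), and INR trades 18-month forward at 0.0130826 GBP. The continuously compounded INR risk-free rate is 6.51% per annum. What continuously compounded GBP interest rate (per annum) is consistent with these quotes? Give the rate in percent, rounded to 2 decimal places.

T = 18/12 years.
CIP gives F = S · g_GBP/g_INR, so g_GBP/g_INR = 0.0130826/0.012757 = 1.0255232.
The INR side grows by e^(0.0651×18/12) = 1.1025768.
So the GBP growth factor = 1.1307181.
r = ln(1.1307181)/(18/12) = 0.081902 → 8.19%.

8.19%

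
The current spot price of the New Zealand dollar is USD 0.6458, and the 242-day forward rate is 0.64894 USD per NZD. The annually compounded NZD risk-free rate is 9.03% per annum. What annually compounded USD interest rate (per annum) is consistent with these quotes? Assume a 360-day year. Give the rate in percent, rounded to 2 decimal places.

9.82%

T = 242/360 years.
By CIP, F/S equals the USD-to-NZD growth ratio: 0.64894/0.6458 = 1.0048622.
The NZD side grows by (1 + 0.0903)^(242/360) = 1.0598375.
So the USD growth factor = 1.0649906.
r = 1.0649906^(360/242) − 1 = 0.098196 → 9.82%.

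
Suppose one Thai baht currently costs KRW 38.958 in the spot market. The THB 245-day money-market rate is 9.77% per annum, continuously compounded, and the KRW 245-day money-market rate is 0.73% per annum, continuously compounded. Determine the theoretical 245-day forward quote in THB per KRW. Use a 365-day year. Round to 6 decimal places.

T = 245/365 years.
KRW growth factor: e^(0.0073×245/365) = 1.004912.
Growth of 1 THB over T: e^(0.0977×245/365) = 1.0677776.
CIP: F = S · (grow KRW)/(grow THB) = 38.958 × 1.004912/1.0677776 = 36.66434 KRW per THB.
Invert for THB per KRW: 1 / 36.66434 = 0.027274.

0.027274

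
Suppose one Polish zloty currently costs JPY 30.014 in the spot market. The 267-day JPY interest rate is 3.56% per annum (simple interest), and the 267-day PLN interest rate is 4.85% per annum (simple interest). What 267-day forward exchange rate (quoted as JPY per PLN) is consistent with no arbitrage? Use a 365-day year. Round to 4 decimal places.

29.7405

T = 267/365 years.
JPY accumulates by 1 + 0.0356×267/365 = 1.02604164.
PLN accumulates by 1 + 0.0485×267/365 = 1.03547808.
Forward (JPY per PLN) = 30.014 × 1.02604164 / 1.03547808 = 29.740479.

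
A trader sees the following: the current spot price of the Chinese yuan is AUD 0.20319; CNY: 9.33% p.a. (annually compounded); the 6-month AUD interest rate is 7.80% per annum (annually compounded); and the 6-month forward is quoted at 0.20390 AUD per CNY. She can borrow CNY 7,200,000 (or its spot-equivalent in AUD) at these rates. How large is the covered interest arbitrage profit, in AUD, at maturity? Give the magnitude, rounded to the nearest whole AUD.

AUD 16,086

T = 6/12 years.
Route A — deposit CNY, sell forward: 7,200,000 × 1.04560987 × 0.20390 = AUD 1,535,038.94.
Route B — convert at spot, deposit AUD: 7,200,000 × 0.20319 × 1.038267788 = AUD 1,518,952.55.
The quoted forward overvalues CNY, so borrow AUD, buy CNY at spot, deposit the CNY at 9.33%, and sell the proceeds forward at 0.20390.
Profit = 1,535,038.94 − 1,518,952.55 = AUD 16,086.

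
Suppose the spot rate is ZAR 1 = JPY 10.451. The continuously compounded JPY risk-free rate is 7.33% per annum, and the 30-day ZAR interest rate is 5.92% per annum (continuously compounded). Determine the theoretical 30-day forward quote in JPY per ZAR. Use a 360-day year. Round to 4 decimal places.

T = 30/360 years.
Growth of 1 JPY over T: e^(0.0733×30/360) = 1.00612703.
ZAR accumulates by e^(0.0592×30/360) = 1.00494552.
Forward (JPY per ZAR) = 10.451 × 1.00612703 / 1.00494552 = 10.463287.

10.4633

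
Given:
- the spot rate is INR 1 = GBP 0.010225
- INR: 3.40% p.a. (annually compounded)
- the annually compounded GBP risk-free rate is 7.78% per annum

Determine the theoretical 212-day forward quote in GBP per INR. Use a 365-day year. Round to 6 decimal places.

T = 212/365 years.
GBP growth factor: (1 + 0.0778)^(212/365) = 1.044477.
INR growth factor: (1 + 0.0340)^(212/365) = 1.0196094.
So F = 0.010225 × 1.044477 / 1.0196094 = 0.01047438 (GBP/INR).

0.010474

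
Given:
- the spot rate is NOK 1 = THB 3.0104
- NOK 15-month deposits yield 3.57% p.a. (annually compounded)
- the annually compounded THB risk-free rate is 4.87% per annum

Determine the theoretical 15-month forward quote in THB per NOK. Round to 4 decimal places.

T = 15/12 years.
THB growth factor: (1 + 0.0487)^(15/12) = 1.0612412.
Growth of 1 NOK over T: (1 + 0.0357)^(15/12) = 1.0448224.
CIP: F = S · (grow THB)/(grow NOK) = 3.0104 × 1.0612412/1.0448224 = 3.057707 THB per NOK.

3.0577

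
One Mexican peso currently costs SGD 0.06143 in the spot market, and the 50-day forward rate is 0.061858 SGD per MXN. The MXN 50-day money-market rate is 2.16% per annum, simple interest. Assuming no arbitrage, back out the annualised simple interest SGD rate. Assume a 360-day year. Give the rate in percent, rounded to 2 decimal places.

T = 50/360 years.
F/S = 0.061858/0.06143 = 1.0069673 = (growth of SGD) / (growth of MXN).
MXN growth factor: 1 + 0.0216×50/360 = 1.003000.
Hence g_SGD = 1.0099882.
(1.0099882 − 1)/T = 0.071915, i.e. 7.19%.

7.19%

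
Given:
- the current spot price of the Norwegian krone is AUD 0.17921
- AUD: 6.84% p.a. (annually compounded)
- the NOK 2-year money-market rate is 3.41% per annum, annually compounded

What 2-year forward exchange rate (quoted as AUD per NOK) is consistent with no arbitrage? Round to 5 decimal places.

T = 2 years.
AUD growth factor: (1 + 0.0684)^2 = 1.1414786.
Growth of 1 NOK over T: (1 + 0.0341)^2 = 1.0693628.
So F = 0.17921 × 1.1414786 / 1.0693628 = 0.1912956 (AUD/NOK).

0.19130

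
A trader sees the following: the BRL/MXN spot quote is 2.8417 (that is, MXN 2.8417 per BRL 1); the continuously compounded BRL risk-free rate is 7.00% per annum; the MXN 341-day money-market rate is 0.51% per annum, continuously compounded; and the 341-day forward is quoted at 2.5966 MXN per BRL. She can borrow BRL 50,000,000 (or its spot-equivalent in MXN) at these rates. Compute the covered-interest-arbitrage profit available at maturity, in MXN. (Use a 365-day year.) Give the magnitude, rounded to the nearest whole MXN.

T = 341/365 years.
Route A — deposit BRL, sell forward: 50,000,000 × 1.06758304849 × 2.5966 = MXN 138,604,307.19.
Route B — convert at spot, deposit MXN: 50,000,000 × 2.8417 × 1.00477602656 = MXN 142,763,601.73.
The quoted forward undervalues BRL, so borrow BRL, convert to MXN at spot, deposit the MXN at 0.51%, and buy BRL forward at 2.5966 to cover the loan.
Profit = 142,763,601.73 − 138,604,307.19 = MXN 4,159,295.

MXN 4,159,295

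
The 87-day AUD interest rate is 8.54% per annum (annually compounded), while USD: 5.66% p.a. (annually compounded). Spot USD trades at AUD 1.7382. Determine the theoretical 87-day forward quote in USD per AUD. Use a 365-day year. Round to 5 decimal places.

0.57163

T = 87/365 years.
AUD growth factor: (1 + 0.0854)^(87/365) = 1.019725.
Growth of 1 USD over T: (1 + 0.0566)^(87/365) = 1.0132095.
So F = 1.7382 × 1.019725 / 1.0132095 = 1.749378 (AUD/USD).
Invert for USD per AUD: 1 / 1.749378 = 0.57163.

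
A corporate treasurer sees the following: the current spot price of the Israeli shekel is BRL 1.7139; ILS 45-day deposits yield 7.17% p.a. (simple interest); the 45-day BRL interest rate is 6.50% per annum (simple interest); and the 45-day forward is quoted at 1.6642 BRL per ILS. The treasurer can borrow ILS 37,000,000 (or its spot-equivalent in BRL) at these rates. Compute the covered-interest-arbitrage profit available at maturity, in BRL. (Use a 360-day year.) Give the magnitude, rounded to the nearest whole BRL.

T = 45/360 years.
Keep in ILS, deliver into the forward: 37,000,000·1.0089625·1.6642 = BRL 62,127,269.52.
Swap to BRL now, deposit: 37,000,000·1.7139·1.008125 = BRL 63,929,541.19.
The quoted forward undervalues ILS, so borrow ILS, convert to BRL at spot, deposit the BRL at 6.50%, and buy ILS forward at 1.6642 to cover the loan.
The gap between the two covered legs is BRL 1,802,272.

BRL 1,802,272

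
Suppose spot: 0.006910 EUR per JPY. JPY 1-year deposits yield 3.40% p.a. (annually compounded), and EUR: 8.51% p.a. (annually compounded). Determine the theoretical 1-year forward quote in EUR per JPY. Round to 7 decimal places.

T = 1 year.
EUR growth factor: (1 + 0.0851)^1 = 1.085100.
JPY accumulates by (1 + 0.0340)^1 = 1.034000.
Forward (EUR per JPY) = 0.00691 × 1.085100 / 1.034000 = 0.007251490.

0.0072515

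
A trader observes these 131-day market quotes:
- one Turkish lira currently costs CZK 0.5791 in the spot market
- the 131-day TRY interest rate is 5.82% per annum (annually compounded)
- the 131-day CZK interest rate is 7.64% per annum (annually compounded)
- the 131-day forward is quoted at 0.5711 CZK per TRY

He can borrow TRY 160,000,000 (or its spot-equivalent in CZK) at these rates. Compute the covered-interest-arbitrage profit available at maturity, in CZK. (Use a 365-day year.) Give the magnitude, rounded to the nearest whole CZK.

CZK 1,886,743

T = 131/365 years.
Invest the TRY and cover forward: 160,000,000 × 1.02051048 × 0.5711 = CZK 93,250,165.62.
Convert at spot and invest in CZK: 160,000,000 × 0.5791 × 1.0267754788 = CZK 95,136,908.76.
The quoted forward undervalues TRY, so borrow TRY, convert to CZK at spot, deposit the CZK at 7.64%, and buy TRY forward at 0.5711 to cover the loan.
The gap between the two covered legs is CZK 1,886,743.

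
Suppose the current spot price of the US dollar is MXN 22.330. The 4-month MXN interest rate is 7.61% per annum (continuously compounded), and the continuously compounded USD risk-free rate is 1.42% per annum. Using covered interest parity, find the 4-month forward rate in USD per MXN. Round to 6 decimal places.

0.043868

T = 4/12 years.
MXN accumulates by e^(0.0761×4/12) = 1.0256911.
USD growth factor: e^(0.0142×4/12) = 1.0047446.
CIP: F = S · (grow MXN)/(grow USD) = 22.33 × 1.0256911/1.0047446 = 22.79553 MXN per USD.
Quoted the other way: 1/22.79553 = 0.043868 USD per MXN.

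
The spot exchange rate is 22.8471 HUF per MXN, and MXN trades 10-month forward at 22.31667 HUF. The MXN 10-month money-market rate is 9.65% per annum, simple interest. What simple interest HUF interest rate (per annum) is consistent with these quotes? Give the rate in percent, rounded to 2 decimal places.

6.64%

T = 10/12 years.
CIP gives F = S · g_HUF/g_MXN, so g_HUF/g_MXN = 22.31667/22.8471 = 0.9767835.
MXN growth factor: 1 + 0.0965×10/12 = 1.0804167.
So the HUF growth factor = 1.0553332.
r = (1.0553332 − 1)/(10/12) = 0.066400 → 6.64%.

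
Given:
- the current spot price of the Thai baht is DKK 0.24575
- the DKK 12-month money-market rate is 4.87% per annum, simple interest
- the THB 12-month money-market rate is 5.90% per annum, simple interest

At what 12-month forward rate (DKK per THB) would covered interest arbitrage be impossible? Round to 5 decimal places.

0.24336

T = 1 year.
DKK growth factor: 1 + 0.0487×1 = 1.048700.
THB accumulates by 1 + 0.0590×1 = 1.059000.
Forward (DKK per THB) = 0.24575 × 1.048700 / 1.059000 = 0.2433598.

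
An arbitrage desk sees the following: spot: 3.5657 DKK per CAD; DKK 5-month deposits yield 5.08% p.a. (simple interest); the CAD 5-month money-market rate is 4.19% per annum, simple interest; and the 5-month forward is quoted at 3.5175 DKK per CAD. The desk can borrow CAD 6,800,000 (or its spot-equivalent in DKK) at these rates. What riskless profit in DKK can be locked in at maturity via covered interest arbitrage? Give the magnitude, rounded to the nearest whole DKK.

T = 5/12 years.
Route A — deposit CAD, sell forward: 6,800,000 × 1.0174583333 × 3.5175 = DKK 24,336,585.87.
Route B — convert at spot, deposit DKK: 6,800,000 × 3.5657 × 1.0211666667 = DKK 24,759,983.09.
The quoted forward undervalues CAD, so borrow CAD, convert to DKK at spot, deposit the DKK at 5.08%, and buy CAD forward at 3.5175 to cover the loan.
Profit = 24,759,983.09 − 24,336,585.87 = DKK 423,397.

DKK 423,397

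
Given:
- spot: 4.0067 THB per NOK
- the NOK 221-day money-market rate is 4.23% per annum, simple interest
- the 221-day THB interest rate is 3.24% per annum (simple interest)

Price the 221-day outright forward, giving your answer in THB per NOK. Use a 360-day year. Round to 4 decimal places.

T = 221/360 years.
THB growth factor: 1 + 0.0324×221/360 = 1.019890.
NOK accumulates by 1 + 0.0423×221/360 = 1.0259675.
CIP: F = S · (grow THB)/(grow NOK) = 4.0067 × 1.019890/1.0259675 = 3.982966 THB per NOK.

3.9830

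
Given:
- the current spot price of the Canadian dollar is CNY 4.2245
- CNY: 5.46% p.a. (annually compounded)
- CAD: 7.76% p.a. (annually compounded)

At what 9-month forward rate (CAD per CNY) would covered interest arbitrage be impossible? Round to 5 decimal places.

T = 9/12 years.
CNY accumulates by (1 + 0.0546)^(9/12) = 1.0406767.
Growth of 1 CAD over T: (1 + 0.0776)^(9/12) = 1.057653.
Forward (CNY per CAD) = 4.2245 × 1.0406767 / 1.057653 = 4.156693.
Invert for CAD per CNY: 1 / 4.156693 = 0.24058.

0.24058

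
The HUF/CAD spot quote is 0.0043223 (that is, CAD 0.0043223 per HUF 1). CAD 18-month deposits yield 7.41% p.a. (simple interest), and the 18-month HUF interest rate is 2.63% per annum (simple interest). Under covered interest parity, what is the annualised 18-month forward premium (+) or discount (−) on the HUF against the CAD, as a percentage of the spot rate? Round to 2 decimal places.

T = 18/12 years.
F = S · g_CAD/g_HUF = 0.0043223 × 1.111150/1.039450 = 0.0046204470.
(F − S)/S ÷ T = (0.0046204470 − 0.0043223)/0.0043223/(18/12) = 0.045986 → 4.60%.

+4.60%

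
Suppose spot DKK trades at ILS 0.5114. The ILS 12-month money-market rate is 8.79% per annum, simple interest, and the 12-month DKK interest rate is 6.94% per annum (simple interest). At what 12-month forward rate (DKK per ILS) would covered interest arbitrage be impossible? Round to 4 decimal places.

T = 1 year.
ILS accumulates by 1 + 0.0879×1 = 1.087900.
DKK accumulates by 1 + 0.0694×1 = 1.069400.
CIP: F = S · (grow ILS)/(grow DKK) = 0.5114 × 1.087900/1.069400 = 0.5202469 ILS per DKK.
Invert for DKK per ILS: 1 / 0.5202469 = 1.9222.

1.9222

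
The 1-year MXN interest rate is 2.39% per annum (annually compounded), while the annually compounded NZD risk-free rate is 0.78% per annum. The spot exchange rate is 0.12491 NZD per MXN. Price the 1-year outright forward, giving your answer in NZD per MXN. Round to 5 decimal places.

0.12295

T = 1 year.
Growth of 1 NZD over T: (1 + 0.0078)^1 = 1.007800.
MXN growth factor: (1 + 0.0239)^1 = 1.023900.
CIP: F = S · (grow NZD)/(grow MXN) = 0.12491 × 1.007800/1.023900 = 0.1229459 NZD per MXN.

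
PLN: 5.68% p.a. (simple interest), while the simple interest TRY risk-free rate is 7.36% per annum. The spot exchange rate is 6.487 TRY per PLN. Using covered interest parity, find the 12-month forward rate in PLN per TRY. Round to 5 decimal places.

0.15174

T = 1 year.
TRY growth factor: 1 + 0.0736×1 = 1.073600.
PLN accumulates by 1 + 0.0568×1 = 1.056800.
So F = 6.487 × 1.073600 / 1.056800 = 6.590124 (TRY/PLN).
Quoted the other way: 1/6.590124 = 0.15174 PLN per TRY.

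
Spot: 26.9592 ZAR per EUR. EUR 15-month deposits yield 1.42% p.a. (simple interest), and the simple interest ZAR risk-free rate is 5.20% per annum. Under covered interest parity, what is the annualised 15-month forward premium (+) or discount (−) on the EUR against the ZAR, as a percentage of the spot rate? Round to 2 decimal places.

+3.71%

T = 15/12 years.
F = S · g_ZAR/g_EUR = 26.9592 × 1.065000/1.017750 = 28.2108062.
(F − S)/S ÷ T = (28.2108062 − 26.9592)/26.9592/(15/12) = 0.037141 → 3.71%.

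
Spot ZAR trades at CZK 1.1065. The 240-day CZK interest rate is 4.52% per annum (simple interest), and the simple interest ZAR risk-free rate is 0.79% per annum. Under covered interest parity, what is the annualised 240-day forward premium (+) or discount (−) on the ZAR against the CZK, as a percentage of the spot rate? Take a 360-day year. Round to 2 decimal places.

T = 240/360 years.
F = S · g_CZK/g_ZAR = 1.1065 × 1.0301333/1.0052667 = 1.1338707.
Annualised premium = (F − S)/S × (1/T) = (1.1338707 − 1.1065)/1.1065 ÷ (240/360) = 3.71%.

+3.71%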